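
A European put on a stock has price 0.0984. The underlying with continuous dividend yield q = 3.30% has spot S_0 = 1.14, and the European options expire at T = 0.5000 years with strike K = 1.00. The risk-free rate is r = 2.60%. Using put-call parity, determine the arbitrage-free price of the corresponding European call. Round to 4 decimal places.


Answer: Call price = 0.2327

Derivation:
Put-call parity: C - P = S_0 * exp(-qT) - K * exp(-rT).
S_0 * exp(-qT) = 1.1400 * 0.98363538 = 1.12134433
K * exp(-rT) = 1.0000 * 0.98708414 = 0.98708414
C = P + S*exp(-qT) - K*exp(-rT)
C = 0.0984 + 1.12134433 - 0.98708414 = 0.2327


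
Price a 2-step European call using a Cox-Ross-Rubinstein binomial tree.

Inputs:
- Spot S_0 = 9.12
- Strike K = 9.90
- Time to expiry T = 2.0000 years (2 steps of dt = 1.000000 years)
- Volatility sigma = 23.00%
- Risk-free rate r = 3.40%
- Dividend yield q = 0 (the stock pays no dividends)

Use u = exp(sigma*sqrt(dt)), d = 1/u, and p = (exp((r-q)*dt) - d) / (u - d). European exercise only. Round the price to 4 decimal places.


Answer: Price = V(0,0) = 1.1366

Derivation:
dt = T/N = 1.000000
u = exp(sigma*sqrt(dt)) = 1.258600; d = 1/u = 0.794534
p = (exp((r-q)*dt) - d) / (u - d) = 0.517277
Discount per step: exp(-r*dt) = 0.966572
Stock lattice S(k, i) with i counting down-moves:
  k=0: S(0,0) = 9.1200
  k=1: S(1,0) = 11.4784; S(1,1) = 7.2461
  k=2: S(2,0) = 14.4468; S(2,1) = 9.1200; S(2,2) = 5.7573
Terminal payoffs V(N, i) = max(S_T - K, 0):
  V(2,0) = 4.546755; V(2,1) = 0.000000; V(2,2) = 0.000000
Backward induction: V(k, i) = exp(-r*dt) * [p * V(k+1, i) + (1-p) * V(k+1, i+1)].
  V(1,0) = exp(-r*dt) * [p*4.546755 + (1-p)*0.000000] = 2.273311
  V(1,1) = exp(-r*dt) * [p*0.000000 + (1-p)*0.000000] = 0.000000
  V(0,0) = exp(-r*dt) * [p*2.273311 + (1-p)*0.000000] = 1.136623


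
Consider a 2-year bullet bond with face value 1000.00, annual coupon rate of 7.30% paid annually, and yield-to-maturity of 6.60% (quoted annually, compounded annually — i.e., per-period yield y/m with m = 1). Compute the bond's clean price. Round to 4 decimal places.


Coupon per period c = face * coupon_rate / m = 73.000000
Periods per year m = 1; per-period yield y/m = 0.066000
Number of cashflows N = 2
Cashflows (t years, CF_t, discount factor 1/(1+y/m)^(m*t), PV):
  t = 1.0000: CF_t = 73.000000, DF = 0.938086, PV = 68.480300
  t = 2.0000: CF_t = 1073.000000, DF = 0.880006, PV = 944.246345
Price P = sum_t PV_t = 1012.726646

Answer: Price = 1012.7266


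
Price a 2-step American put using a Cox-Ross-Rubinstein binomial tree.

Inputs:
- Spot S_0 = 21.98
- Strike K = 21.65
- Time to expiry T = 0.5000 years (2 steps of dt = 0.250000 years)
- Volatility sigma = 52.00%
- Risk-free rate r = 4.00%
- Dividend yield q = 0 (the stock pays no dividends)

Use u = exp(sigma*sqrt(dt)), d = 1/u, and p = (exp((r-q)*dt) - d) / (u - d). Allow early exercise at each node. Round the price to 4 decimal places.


Answer: Price = V(0,0) = 2.5397

Derivation:
dt = T/N = 0.250000
u = exp(sigma*sqrt(dt)) = 1.296930; d = 1/u = 0.771052
p = (exp((r-q)*dt) - d) / (u - d) = 0.454475
Discount per step: exp(-r*dt) = 0.990050
Stock lattice S(k, i) with i counting down-moves:
  k=0: S(0,0) = 21.9800
  k=1: S(1,0) = 28.5065; S(1,1) = 16.9477
  k=2: S(2,0) = 36.9710; S(2,1) = 21.9800; S(2,2) = 13.0676
Terminal payoffs V(N, i) = max(K - S_T, 0):
  V(2,0) = 0.000000; V(2,1) = 0.000000; V(2,2) = 8.582438
Backward induction: V(k, i) = exp(-r*dt) * [p * V(k+1, i) + (1-p) * V(k+1, i+1)]; then take max(V_cont, immediate exercise) for American.
  V(1,0) = exp(-r*dt) * [p*0.000000 + (1-p)*0.000000] = 0.000000; exercise = 0.000000; V(1,0) = max -> 0.000000
  V(1,1) = exp(-r*dt) * [p*0.000000 + (1-p)*8.582438] = 4.635349; exercise = 4.702286; V(1,1) = max -> 4.702286
  V(0,0) = exp(-r*dt) * [p*0.000000 + (1-p)*4.702286] = 2.539691; exercise = 0.000000; V(0,0) = max -> 2.539691


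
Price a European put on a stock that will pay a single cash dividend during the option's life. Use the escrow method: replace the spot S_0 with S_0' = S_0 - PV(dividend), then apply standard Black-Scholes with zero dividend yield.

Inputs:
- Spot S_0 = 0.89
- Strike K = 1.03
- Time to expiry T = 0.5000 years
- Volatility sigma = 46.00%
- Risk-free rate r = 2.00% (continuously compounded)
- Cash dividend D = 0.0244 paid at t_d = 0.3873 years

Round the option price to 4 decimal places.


PV(D) = D * exp(-r * t_d) = 0.0244 * 0.99228392 = 0.02421173
S_0' = S_0 - PV(D) = 0.8900 - 0.02421173 = 0.86578827
d1 = (ln(S_0'/K) + (r + sigma^2/2)*T) / (sigma*sqrt(T)) = -0.34056012
d2 = d1 - sigma*sqrt(T) = -0.66582924
exp(-rT) = 0.99004983
N(-d1) = 0.63328262; N(-d2) = 0.74723987
P = K * exp(-rT) * N(-d2) - S_0' * N(-d1) = 1.0300 * 0.99004983 * 0.74723987 - 0.86578827 * 0.63328262 = 0.2137

Answer: Price = 0.2137


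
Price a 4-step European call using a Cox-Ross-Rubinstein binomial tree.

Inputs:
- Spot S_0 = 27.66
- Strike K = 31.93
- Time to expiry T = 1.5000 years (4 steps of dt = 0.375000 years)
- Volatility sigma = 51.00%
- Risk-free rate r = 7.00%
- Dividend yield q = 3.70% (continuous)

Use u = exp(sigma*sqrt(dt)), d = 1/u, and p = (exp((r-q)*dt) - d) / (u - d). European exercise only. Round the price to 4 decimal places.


Answer: Price = V(0,0) = 5.6469

Derivation:
dt = T/N = 0.375000
u = exp(sigma*sqrt(dt)) = 1.366578; d = 1/u = 0.731755
p = (exp((r-q)*dt) - d) / (u - d) = 0.442166
Discount per step: exp(-r*dt) = 0.974092
Stock lattice S(k, i) with i counting down-moves:
  k=0: S(0,0) = 27.6600
  k=1: S(1,0) = 37.7996; S(1,1) = 20.2403
  k=2: S(2,0) = 51.6560; S(2,1) = 27.6600; S(2,2) = 14.8110
  k=3: S(3,0) = 70.5920; S(3,1) = 37.7996; S(3,2) = 20.2403; S(3,3) = 10.8380
  k=4: S(4,0) = 96.4695; S(4,1) = 51.6560; S(4,2) = 27.6600; S(4,3) = 14.8110; S(4,4) = 7.9307
Terminal payoffs V(N, i) = max(S_T - K, 0):
  V(4,0) = 64.539519; V(4,1) = 19.726044; V(4,2) = 0.000000; V(4,3) = 0.000000; V(4,4) = 0.000000
Backward induction: V(k, i) = exp(-r*dt) * [p * V(k+1, i) + (1-p) * V(k+1, i+1)].
  V(3,0) = exp(-r*dt) * [p*64.539519 + (1-p)*19.726044] = 38.516580
  V(3,1) = exp(-r*dt) * [p*19.726044 + (1-p)*0.000000] = 8.496202
  V(3,2) = exp(-r*dt) * [p*0.000000 + (1-p)*0.000000] = 0.000000
  V(3,3) = exp(-r*dt) * [p*0.000000 + (1-p)*0.000000] = 0.000000
  V(2,0) = exp(-r*dt) * [p*38.516580 + (1-p)*8.496202] = 21.206153
  V(2,1) = exp(-r*dt) * [p*8.496202 + (1-p)*0.000000] = 3.659398
  V(2,2) = exp(-r*dt) * [p*0.000000 + (1-p)*0.000000] = 0.000000
  V(1,0) = exp(-r*dt) * [p*21.206153 + (1-p)*3.659398] = 11.122150
  V(1,1) = exp(-r*dt) * [p*3.659398 + (1-p)*0.000000] = 1.576139
  V(0,0) = exp(-r*dt) * [p*11.122150 + (1-p)*1.576139] = 5.646865


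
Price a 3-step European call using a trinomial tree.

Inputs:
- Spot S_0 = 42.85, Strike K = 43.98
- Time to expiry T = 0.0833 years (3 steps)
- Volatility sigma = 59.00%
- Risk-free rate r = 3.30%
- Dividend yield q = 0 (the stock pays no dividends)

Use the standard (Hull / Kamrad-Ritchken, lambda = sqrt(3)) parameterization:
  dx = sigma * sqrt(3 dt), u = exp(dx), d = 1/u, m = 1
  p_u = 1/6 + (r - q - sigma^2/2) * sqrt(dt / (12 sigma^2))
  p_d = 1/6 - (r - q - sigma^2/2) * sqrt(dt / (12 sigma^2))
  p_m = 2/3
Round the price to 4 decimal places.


Answer: Price = V(0,0) = 2.3785

Derivation:
dt = T/N = 0.027767; dx = sigma*sqrt(3*dt) = 0.170284
u = exp(dx) = 1.185642; d = 1/u = 0.843425
p_u = 0.155167, p_m = 0.666667, p_d = 0.178167
Discount per step: exp(-r*dt) = 0.999084
Stock lattice S(k, j) with j the centered position index:
  k=0: S(0,+0) = 42.8500
  k=1: S(1,-1) = 36.1408; S(1,+0) = 42.8500; S(1,+1) = 50.8048
  k=2: S(2,-2) = 30.4820; S(2,-1) = 36.1408; S(2,+0) = 42.8500; S(2,+1) = 50.8048; S(2,+2) = 60.2362
  k=3: S(3,-3) = 25.7093; S(3,-2) = 30.4820; S(3,-1) = 36.1408; S(3,+0) = 42.8500; S(3,+1) = 50.8048; S(3,+2) = 60.2362; S(3,+3) = 71.4186
Terminal payoffs V(N, j) = max(S_T - K, 0):
  V(3,-3) = 0.000000; V(3,-2) = 0.000000; V(3,-1) = 0.000000; V(3,+0) = 0.000000; V(3,+1) = 6.824753; V(3,+2) = 16.256240; V(3,+3) = 27.438607
Backward induction: V(k, j) = exp(-r*dt) * [p_u * V(k+1, j+1) + p_m * V(k+1, j) + p_d * V(k+1, j-1)]
  V(2,-2) = exp(-r*dt) * [p_u*0.000000 + p_m*0.000000 + p_d*0.000000] = 0.000000
  V(2,-1) = exp(-r*dt) * [p_u*0.000000 + p_m*0.000000 + p_d*0.000000] = 0.000000
  V(2,+0) = exp(-r*dt) * [p_u*6.824753 + p_m*0.000000 + p_d*0.000000] = 1.058005
  V(2,+1) = exp(-r*dt) * [p_u*16.256240 + p_m*6.824753 + p_d*0.000000] = 7.065787
  V(2,+2) = exp(-r*dt) * [p_u*27.438607 + p_m*16.256240 + p_d*6.824753] = 16.296058
  V(1,-1) = exp(-r*dt) * [p_u*1.058005 + p_m*0.000000 + p_d*0.000000] = 0.164017
  V(1,+0) = exp(-r*dt) * [p_u*7.065787 + p_m*1.058005 + p_d*0.000000] = 1.800062
  V(1,+1) = exp(-r*dt) * [p_u*16.296058 + p_m*7.065787 + p_d*1.058005] = 7.420830
  V(0,+0) = exp(-r*dt) * [p_u*7.420830 + p_m*1.800062 + p_d*0.164017] = 2.378550


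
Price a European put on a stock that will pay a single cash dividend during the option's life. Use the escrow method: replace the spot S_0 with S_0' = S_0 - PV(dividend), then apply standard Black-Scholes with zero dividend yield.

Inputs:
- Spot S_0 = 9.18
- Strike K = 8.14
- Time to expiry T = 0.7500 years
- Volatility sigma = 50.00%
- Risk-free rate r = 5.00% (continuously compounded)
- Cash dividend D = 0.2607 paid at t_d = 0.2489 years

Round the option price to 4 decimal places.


PV(D) = D * exp(-r * t_d) = 0.2607 * 0.98763212 = 0.25747569
S_0' = S_0 - PV(D) = 9.1800 - 0.25747569 = 8.92252431
d1 = (ln(S_0'/K) + (r + sigma^2/2)*T) / (sigma*sqrt(T)) = 0.51508586
d2 = d1 - sigma*sqrt(T) = 0.08207316
exp(-rT) = 0.96319442
N(-d1) = 0.30324651; N(-d2) = 0.46729427
P = K * exp(-rT) * N(-d2) - S_0' * N(-d1) = 8.1400 * 0.96319442 * 0.46729427 - 8.92252431 * 0.30324651 = 0.9581

Answer: Price = 0.9581


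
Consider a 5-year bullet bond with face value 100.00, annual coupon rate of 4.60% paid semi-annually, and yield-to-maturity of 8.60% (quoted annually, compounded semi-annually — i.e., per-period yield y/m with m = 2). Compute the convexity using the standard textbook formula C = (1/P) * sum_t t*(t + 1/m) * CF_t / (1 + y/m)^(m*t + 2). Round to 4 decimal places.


Coupon per period c = face * coupon_rate / m = 2.300000
Periods per year m = 2; per-period yield y/m = 0.043000
Number of cashflows N = 10
Cashflows (t years, CF_t, discount factor 1/(1+y/m)^(m*t), PV):
  t = 0.5000: CF_t = 2.300000, DF = 0.958773, PV = 2.205177
  t = 1.0000: CF_t = 2.300000, DF = 0.919245, PV = 2.114264
  t = 1.5000: CF_t = 2.300000, DF = 0.881347, PV = 2.027099
  t = 2.0000: CF_t = 2.300000, DF = 0.845012, PV = 1.943527
  t = 2.5000: CF_t = 2.300000, DF = 0.810174, PV = 1.863401
  t = 3.0000: CF_t = 2.300000, DF = 0.776773, PV = 1.786578
  t = 3.5000: CF_t = 2.300000, DF = 0.744749, PV = 1.712922
  t = 4.0000: CF_t = 2.300000, DF = 0.714045, PV = 1.642303
  t = 4.5000: CF_t = 2.300000, DF = 0.684607, PV = 1.574596
  t = 5.0000: CF_t = 102.300000, DF = 0.656382, PV = 67.147918
Price P = sum_t PV_t = 84.017785
Convexity numerator sum_t t*(t + 1/m) * CF_t / (1+y/m)^(m*t + 2):
  t = 0.5000: term = 1.013549
  t = 1.0000: term = 2.915291
  t = 1.5000: term = 5.590203
  t = 2.0000: term = 8.932890
  t = 2.5000: term = 12.846918
  t = 3.0000: term = 17.244185
  t = 3.5000: term = 22.044340
  t = 4.0000: term = 27.174231
  t = 4.5000: term = 32.567390
  t = 5.0000: term = 1697.448577
Convexity = (1/P) * sum = 1827.777573 / 84.017785 = 21.754651

Answer: Convexity = 21.7547


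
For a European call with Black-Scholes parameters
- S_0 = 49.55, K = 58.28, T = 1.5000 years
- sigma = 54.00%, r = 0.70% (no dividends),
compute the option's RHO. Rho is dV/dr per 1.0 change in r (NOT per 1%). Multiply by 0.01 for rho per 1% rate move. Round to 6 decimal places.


d1 = 0.1011900534; d2 = -0.5601721771
phi(d1) = 0.3969050298; exp(-qT) = 1.0000000000; exp(-rT) = 0.9895549326
N(d2) = 0.2876810014
Rho = K*T*exp(-rT)*N(d2) = 58.2800 * 1.5000 * 0.9895549326 * 0.2876810014 = 24.886389

Answer: Rho = 24.886389


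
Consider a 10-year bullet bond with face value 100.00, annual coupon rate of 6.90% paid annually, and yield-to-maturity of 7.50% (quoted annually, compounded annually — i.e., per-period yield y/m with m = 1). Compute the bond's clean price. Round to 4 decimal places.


Coupon per period c = face * coupon_rate / m = 6.900000
Periods per year m = 1; per-period yield y/m = 0.075000
Number of cashflows N = 10
Cashflows (t years, CF_t, discount factor 1/(1+y/m)^(m*t), PV):
  t = 1.0000: CF_t = 6.900000, DF = 0.930233, PV = 6.418605
  t = 2.0000: CF_t = 6.900000, DF = 0.865333, PV = 5.970795
  t = 3.0000: CF_t = 6.900000, DF = 0.804961, PV = 5.554228
  t = 4.0000: CF_t = 6.900000, DF = 0.748801, PV = 5.166724
  t = 5.0000: CF_t = 6.900000, DF = 0.696559, PV = 4.806255
  t = 6.0000: CF_t = 6.900000, DF = 0.647962, PV = 4.470934
  t = 7.0000: CF_t = 6.900000, DF = 0.602755, PV = 4.159009
  t = 8.0000: CF_t = 6.900000, DF = 0.560702, PV = 3.868845
  t = 9.0000: CF_t = 6.900000, DF = 0.521583, PV = 3.598926
  t = 10.0000: CF_t = 106.900000, DF = 0.485194, PV = 51.867231
Price P = sum_t PV_t = 95.881551

Answer: Price = 95.8816


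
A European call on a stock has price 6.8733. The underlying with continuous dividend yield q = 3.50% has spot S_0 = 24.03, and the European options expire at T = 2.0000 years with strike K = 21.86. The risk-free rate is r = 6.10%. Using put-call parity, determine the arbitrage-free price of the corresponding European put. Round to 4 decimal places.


Answer: Put price = 3.8172

Derivation:
Put-call parity: C - P = S_0 * exp(-qT) - K * exp(-rT).
S_0 * exp(-qT) = 24.0300 * 0.93239382 = 22.40542349
K * exp(-rT) = 21.8600 * 0.88514837 = 19.34934334
P = C - S*exp(-qT) + K*exp(-rT)
P = 6.8733 - 22.40542349 + 19.34934334 = 3.8172


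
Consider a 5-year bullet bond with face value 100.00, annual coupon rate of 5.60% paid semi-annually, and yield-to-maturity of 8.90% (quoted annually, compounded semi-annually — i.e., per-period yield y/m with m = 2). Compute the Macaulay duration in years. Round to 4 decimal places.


Answer: Macaulay duration = 4.3793 years

Derivation:
Coupon per period c = face * coupon_rate / m = 2.800000
Periods per year m = 2; per-period yield y/m = 0.044500
Number of cashflows N = 10
Cashflows (t years, CF_t, discount factor 1/(1+y/m)^(m*t), PV):
  t = 0.5000: CF_t = 2.800000, DF = 0.957396, PV = 2.680708
  t = 1.0000: CF_t = 2.800000, DF = 0.916607, PV = 2.566499
  t = 1.5000: CF_t = 2.800000, DF = 0.877556, PV = 2.457156
  t = 2.0000: CF_t = 2.800000, DF = 0.840168, PV = 2.352471
  t = 2.5000: CF_t = 2.800000, DF = 0.804374, PV = 2.252246
  t = 3.0000: CF_t = 2.800000, DF = 0.770104, PV = 2.156291
  t = 3.5000: CF_t = 2.800000, DF = 0.737294, PV = 2.064424
  t = 4.0000: CF_t = 2.800000, DF = 0.705883, PV = 1.976471
  t = 4.5000: CF_t = 2.800000, DF = 0.675809, PV = 1.892265
  t = 5.0000: CF_t = 102.800000, DF = 0.647017, PV = 66.513327
Price P = sum_t PV_t = 86.911859
Macaulay numerator sum_t t * PV_t:
  t * PV_t at t = 0.5000: 1.340354
  t * PV_t at t = 1.0000: 2.566499
  t * PV_t at t = 1.5000: 3.685734
  t * PV_t at t = 2.0000: 4.704942
  t * PV_t at t = 2.5000: 5.630615
  t * PV_t at t = 3.0000: 6.468873
  t * PV_t at t = 3.5000: 7.225484
  t * PV_t at t = 4.0000: 7.905885
  t * PV_t at t = 4.5000: 8.515194
  t * PV_t at t = 5.0000: 332.566635
Macaulay duration D = (sum_t t * PV_t) / P = 380.610214 / 86.911859 = 4.379267


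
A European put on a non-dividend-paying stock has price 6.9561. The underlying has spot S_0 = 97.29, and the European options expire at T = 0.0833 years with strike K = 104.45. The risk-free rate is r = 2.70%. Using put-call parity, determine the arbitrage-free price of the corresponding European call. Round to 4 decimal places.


Put-call parity: C - P = S_0 * exp(-qT) - K * exp(-rT).
S_0 * exp(-qT) = 97.2900 * 1.00000000 = 97.29000000
K * exp(-rT) = 104.4500 * 0.99775343 = 104.21534548
C = P + S*exp(-qT) - K*exp(-rT)
C = 6.9561 + 97.29000000 - 104.21534548 = 0.0308

Answer: Call price = 0.0308


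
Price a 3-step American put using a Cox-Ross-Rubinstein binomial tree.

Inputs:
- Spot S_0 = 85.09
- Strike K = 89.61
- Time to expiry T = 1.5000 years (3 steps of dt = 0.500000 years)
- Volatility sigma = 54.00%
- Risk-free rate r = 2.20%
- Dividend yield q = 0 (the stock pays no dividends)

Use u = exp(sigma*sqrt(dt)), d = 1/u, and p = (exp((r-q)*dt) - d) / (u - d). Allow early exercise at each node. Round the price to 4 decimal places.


Answer: Price = V(0,0) = 25.0730

Derivation:
dt = T/N = 0.500000
u = exp(sigma*sqrt(dt)) = 1.464974; d = 1/u = 0.682606
p = (exp((r-q)*dt) - d) / (u - d) = 0.419821
Discount per step: exp(-r*dt) = 0.989060
Stock lattice S(k, i) with i counting down-moves:
  k=0: S(0,0) = 85.0900
  k=1: S(1,0) = 124.6547; S(1,1) = 58.0829
  k=2: S(2,0) = 182.6159; S(2,1) = 85.0900; S(2,2) = 39.6477
  k=3: S(3,0) = 267.5275; S(3,1) = 124.6547; S(3,2) = 58.0829; S(3,3) = 27.0638
Terminal payoffs V(N, i) = max(K - S_T, 0):
  V(3,0) = 0.000000; V(3,1) = 0.000000; V(3,2) = 31.527068; V(3,3) = 62.546214
Backward induction: V(k, i) = exp(-r*dt) * [p * V(k+1, i) + (1-p) * V(k+1, i+1)]; then take max(V_cont, immediate exercise) for American.
  V(2,0) = exp(-r*dt) * [p*0.000000 + (1-p)*0.000000] = 0.000000; exercise = 0.000000; V(2,0) = max -> 0.000000
  V(2,1) = exp(-r*dt) * [p*0.000000 + (1-p)*31.527068] = 18.091233; exercise = 4.520000; V(2,1) = max -> 18.091233
  V(2,2) = exp(-r*dt) * [p*31.527068 + (1-p)*62.546214] = 48.981942; exercise = 49.962250; V(2,2) = max -> 49.962250
  V(1,0) = exp(-r*dt) * [p*0.000000 + (1-p)*18.091233] = 10.381324; exercise = 0.000000; V(1,0) = max -> 10.381324
  V(1,1) = exp(-r*dt) * [p*18.091233 + (1-p)*49.962250] = 36.181922; exercise = 31.527068; V(1,1) = max -> 36.181922
  V(0,0) = exp(-r*dt) * [p*10.381324 + (1-p)*36.181922] = 25.072958; exercise = 4.520000; V(0,0) = max -> 25.072958


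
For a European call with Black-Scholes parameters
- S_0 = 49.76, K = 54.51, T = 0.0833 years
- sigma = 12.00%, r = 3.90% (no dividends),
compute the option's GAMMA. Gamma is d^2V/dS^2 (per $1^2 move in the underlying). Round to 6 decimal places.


Answer: Gamma = 0.009640

Derivation:
d1 = -2.5213386454; d2 = -2.5559727327
phi(d1) = 0.0166139460; exp(-qT) = 1.0000000000; exp(-rT) = 0.9967565713
Gamma = exp(-qT) * phi(d1) / (S * sigma * sqrt(T)) = 1.0000000000 * 0.0166139460 / (49.7600 * 0.1200 * 0.2886173938) = 0.009640


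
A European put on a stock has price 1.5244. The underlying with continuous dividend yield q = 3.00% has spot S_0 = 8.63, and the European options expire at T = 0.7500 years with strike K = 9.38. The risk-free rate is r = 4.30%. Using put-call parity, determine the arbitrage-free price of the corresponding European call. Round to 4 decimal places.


Put-call parity: C - P = S_0 * exp(-qT) - K * exp(-rT).
S_0 * exp(-qT) = 8.6300 * 0.97775124 = 8.43799318
K * exp(-rT) = 9.3800 * 0.96826449 = 9.08232088
C = P + S*exp(-qT) - K*exp(-rT)
C = 1.5244 + 8.43799318 - 9.08232088 = 0.8801

Answer: Call price = 0.8801


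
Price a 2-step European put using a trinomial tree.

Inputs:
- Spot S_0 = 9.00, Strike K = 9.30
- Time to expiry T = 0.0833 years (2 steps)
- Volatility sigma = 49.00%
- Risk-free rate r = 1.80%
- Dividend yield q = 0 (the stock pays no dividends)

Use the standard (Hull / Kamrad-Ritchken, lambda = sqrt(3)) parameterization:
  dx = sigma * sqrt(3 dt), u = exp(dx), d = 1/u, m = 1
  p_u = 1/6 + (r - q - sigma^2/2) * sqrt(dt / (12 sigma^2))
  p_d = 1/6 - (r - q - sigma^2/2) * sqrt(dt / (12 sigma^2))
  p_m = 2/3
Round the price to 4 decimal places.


Answer: Price = V(0,0) = 0.6560

Derivation:
dt = T/N = 0.041650; dx = sigma*sqrt(3*dt) = 0.173207
u = exp(dx) = 1.189112; d = 1/u = 0.840964
p_u = 0.154397, p_m = 0.666667, p_d = 0.178936
Discount per step: exp(-r*dt) = 0.999251
Stock lattice S(k, j) with j the centered position index:
  k=0: S(0,+0) = 9.0000
  k=1: S(1,-1) = 7.5687; S(1,+0) = 9.0000; S(1,+1) = 10.7020
  k=2: S(2,-2) = 6.3650; S(2,-1) = 7.5687; S(2,+0) = 9.0000; S(2,+1) = 10.7020; S(2,+2) = 12.7259
Terminal payoffs V(N, j) = max(K - S_T, 0):
  V(2,-2) = 2.935017; V(2,-1) = 1.731325; V(2,+0) = 0.300000; V(2,+1) = 0.000000; V(2,+2) = 0.000000
Backward induction: V(k, j) = exp(-r*dt) * [p_u * V(k+1, j+1) + p_m * V(k+1, j) + p_d * V(k+1, j-1)]
  V(1,-1) = exp(-r*dt) * [p_u*0.300000 + p_m*1.731325 + p_d*2.935017] = 1.724423
  V(1,+0) = exp(-r*dt) * [p_u*0.000000 + p_m*0.300000 + p_d*1.731325] = 0.509415
  V(1,+1) = exp(-r*dt) * [p_u*0.000000 + p_m*0.000000 + p_d*0.300000] = 0.053641
  V(0,+0) = exp(-r*dt) * [p_u*0.053641 + p_m*0.509415 + p_d*1.724423] = 0.655962


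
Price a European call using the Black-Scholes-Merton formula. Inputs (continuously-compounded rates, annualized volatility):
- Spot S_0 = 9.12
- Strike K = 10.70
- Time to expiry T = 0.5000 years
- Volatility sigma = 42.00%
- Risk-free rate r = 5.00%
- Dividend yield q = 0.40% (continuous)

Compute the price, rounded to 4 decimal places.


d1 = (ln(S/K) + (r - q + 0.5*sigma^2) * T) / (sigma * sqrt(T)) = -0.31204938
d2 = d1 - sigma * sqrt(T) = -0.60903423
exp(-rT) = 0.97530991; exp(-qT) = 0.99800200
C = S_0 * exp(-qT) * N(d1) - K * exp(-rT) * N(d2)
N(d1) = 0.37750150; N(d2) = 0.27125088
C = 9.1200 * 0.99800200 * 0.37750150 - 10.7000 * 0.97530991 * 0.27125088 = 0.6052

Answer: Price = 0.6052


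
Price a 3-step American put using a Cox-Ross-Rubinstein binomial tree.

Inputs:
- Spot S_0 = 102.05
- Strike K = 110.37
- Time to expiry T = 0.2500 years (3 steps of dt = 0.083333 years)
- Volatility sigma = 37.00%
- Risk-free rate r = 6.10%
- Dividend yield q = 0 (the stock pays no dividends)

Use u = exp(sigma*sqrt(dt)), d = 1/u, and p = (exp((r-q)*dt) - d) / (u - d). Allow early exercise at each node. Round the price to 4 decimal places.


dt = T/N = 0.083333
u = exp(sigma*sqrt(dt)) = 1.112723; d = 1/u = 0.898697
p = (exp((r-q)*dt) - d) / (u - d) = 0.497134
Discount per step: exp(-r*dt) = 0.994930
Stock lattice S(k, i) with i counting down-moves:
  k=0: S(0,0) = 102.0500
  k=1: S(1,0) = 113.5533; S(1,1) = 91.7120
  k=2: S(2,0) = 126.3534; S(2,1) = 102.0500; S(2,2) = 82.4212
  k=3: S(3,0) = 140.5962; S(3,1) = 113.5533; S(3,2) = 91.7120; S(3,3) = 74.0717
Terminal payoffs V(N, i) = max(K - S_T, 0):
  V(3,0) = 0.000000; V(3,1) = 0.000000; V(3,2) = 18.658013; V(3,3) = 36.298304
Backward induction: V(k, i) = exp(-r*dt) * [p * V(k+1, i) + (1-p) * V(k+1, i+1)]; then take max(V_cont, immediate exercise) for American.
  V(2,0) = exp(-r*dt) * [p*0.000000 + (1-p)*0.000000] = 0.000000; exercise = 0.000000; V(2,0) = max -> 0.000000
  V(2,1) = exp(-r*dt) * [p*0.000000 + (1-p)*18.658013] = 9.334900; exercise = 8.320000; V(2,1) = max -> 9.334900
  V(2,2) = exp(-r*dt) * [p*18.658013 + (1-p)*36.298304] = 27.389126; exercise = 27.948750; V(2,2) = max -> 27.948750
  V(1,0) = exp(-r*dt) * [p*0.000000 + (1-p)*9.334900] = 4.670399; exercise = 0.000000; V(1,0) = max -> 4.670399
  V(1,1) = exp(-r*dt) * [p*9.334900 + (1-p)*27.948750] = 18.600373; exercise = 18.658013; V(1,1) = max -> 18.658013
  V(0,0) = exp(-r*dt) * [p*4.670399 + (1-p)*18.658013] = 11.644943; exercise = 8.320000; V(0,0) = max -> 11.644943

Answer: Price = V(0,0) = 11.6449


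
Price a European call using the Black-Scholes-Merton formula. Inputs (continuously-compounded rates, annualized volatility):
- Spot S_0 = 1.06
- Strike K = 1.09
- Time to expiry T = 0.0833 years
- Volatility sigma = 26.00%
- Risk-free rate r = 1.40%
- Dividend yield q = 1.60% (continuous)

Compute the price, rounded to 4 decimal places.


d1 = (ln(S/K) + (r - q + 0.5*sigma^2) * T) / (sigma * sqrt(T)) = -0.33661610
d2 = d1 - sigma * sqrt(T) = -0.41165662
exp(-rT) = 0.99883448; exp(-qT) = 0.99866809
C = S_0 * exp(-qT) * N(d1) - K * exp(-rT) * N(d2)
N(d1) = 0.36820316; N(d2) = 0.34029556
C = 1.0600 * 0.99866809 * 0.36820316 - 1.0900 * 0.99883448 * 0.34029556 = 0.0193

Answer: Price = 0.0193


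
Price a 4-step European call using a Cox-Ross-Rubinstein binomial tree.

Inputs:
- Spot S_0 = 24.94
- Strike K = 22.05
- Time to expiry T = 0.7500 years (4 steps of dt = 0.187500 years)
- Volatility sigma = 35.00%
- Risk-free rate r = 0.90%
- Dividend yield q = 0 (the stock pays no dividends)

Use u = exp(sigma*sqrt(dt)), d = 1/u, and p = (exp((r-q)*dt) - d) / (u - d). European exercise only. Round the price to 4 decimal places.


Answer: Price = V(0,0) = 4.7294

Derivation:
dt = T/N = 0.187500
u = exp(sigma*sqrt(dt)) = 1.163642; d = 1/u = 0.859371
p = (exp((r-q)*dt) - d) / (u - d) = 0.467734
Discount per step: exp(-r*dt) = 0.998314
Stock lattice S(k, i) with i counting down-moves:
  k=0: S(0,0) = 24.9400
  k=1: S(1,0) = 29.0212; S(1,1) = 21.4327
  k=2: S(2,0) = 33.7703; S(2,1) = 24.9400; S(2,2) = 18.4187
  k=3: S(3,0) = 39.2965; S(3,1) = 29.0212; S(3,2) = 21.4327; S(3,3) = 15.8285
  k=4: S(4,0) = 45.7271; S(4,1) = 33.7703; S(4,2) = 24.9400; S(4,3) = 18.4187; S(4,4) = 13.6025
Terminal payoffs V(N, i) = max(S_T - K, 0):
  V(4,0) = 23.677082; V(4,1) = 11.720304; V(4,2) = 2.890000; V(4,3) = 0.000000; V(4,4) = 0.000000
Backward induction: V(k, i) = exp(-r*dt) * [p * V(k+1, i) + (1-p) * V(k+1, i+1)].
  V(3,0) = exp(-r*dt) * [p*23.677082 + (1-p)*11.720304] = 17.283710
  V(3,1) = exp(-r*dt) * [p*11.720304 + (1-p)*2.890000] = 7.008401
  V(3,2) = exp(-r*dt) * [p*2.890000 + (1-p)*0.000000] = 1.349473
  V(3,3) = exp(-r*dt) * [p*0.000000 + (1-p)*0.000000] = 0.000000
  V(2,0) = exp(-r*dt) * [p*17.283710 + (1-p)*7.008401] = 11.794597
  V(2,1) = exp(-r*dt) * [p*7.008401 + (1-p)*1.349473] = 3.989611
  V(2,2) = exp(-r*dt) * [p*1.349473 + (1-p)*0.000000] = 0.630131
  V(1,0) = exp(-r*dt) * [p*11.794597 + (1-p)*3.989611] = 7.627390
  V(1,1) = exp(-r*dt) * [p*3.989611 + (1-p)*0.630131] = 2.197764
  V(0,0) = exp(-r*dt) * [p*7.627390 + (1-p)*2.197764] = 4.729399


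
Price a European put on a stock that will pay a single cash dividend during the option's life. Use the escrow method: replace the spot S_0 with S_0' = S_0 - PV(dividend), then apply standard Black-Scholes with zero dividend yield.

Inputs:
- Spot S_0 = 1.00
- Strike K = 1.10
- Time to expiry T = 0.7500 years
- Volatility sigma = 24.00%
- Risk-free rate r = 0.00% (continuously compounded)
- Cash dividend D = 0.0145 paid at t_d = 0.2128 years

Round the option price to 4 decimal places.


PV(D) = D * exp(-r * t_d) = 0.0145 * 1.00000000 = 0.01450000
S_0' = S_0 - PV(D) = 1.0000 - 0.01450000 = 0.98550000
d1 = (ln(S_0'/K) + (r + sigma^2/2)*T) / (sigma*sqrt(T)) = -0.42491215
d2 = d1 - sigma*sqrt(T) = -0.63275825
exp(-rT) = 1.00000000
N(-d1) = 0.66454964; N(-d2) = 0.73655424
P = K * exp(-rT) * N(-d2) - S_0' * N(-d1) = 1.1000 * 1.00000000 * 0.73655424 - 0.98550000 * 0.66454964 = 0.1553

Answer: Price = 0.1553


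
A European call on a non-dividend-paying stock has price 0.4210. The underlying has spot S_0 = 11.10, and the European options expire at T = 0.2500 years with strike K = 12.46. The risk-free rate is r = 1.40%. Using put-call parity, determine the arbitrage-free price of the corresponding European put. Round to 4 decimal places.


Put-call parity: C - P = S_0 * exp(-qT) - K * exp(-rT).
S_0 * exp(-qT) = 11.1000 * 1.00000000 = 11.10000000
K * exp(-rT) = 12.4600 * 0.99650612 = 12.41646623
P = C - S*exp(-qT) + K*exp(-rT)
P = 0.4210 - 11.10000000 + 12.41646623 = 1.7375

Answer: Put price = 1.7375


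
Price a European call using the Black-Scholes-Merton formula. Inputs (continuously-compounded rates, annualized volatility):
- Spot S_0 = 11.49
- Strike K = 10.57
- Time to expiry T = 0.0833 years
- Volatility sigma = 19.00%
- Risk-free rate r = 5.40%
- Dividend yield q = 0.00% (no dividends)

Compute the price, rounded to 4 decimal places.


d1 = (ln(S/K) + (r - q + 0.5*sigma^2) * T) / (sigma * sqrt(T)) = 1.63135401
d2 = d1 - sigma * sqrt(T) = 1.57651670
exp(-rT) = 0.99551190; exp(-qT) = 1.00000000
C = S_0 * exp(-qT) * N(d1) - K * exp(-rT) * N(d2)
N(d1) = 0.94859218; N(d2) = 0.94254661
C = 11.4900 * 1.00000000 * 0.94859218 - 10.5700 * 0.99551190 * 0.94254661 = 0.9813

Answer: Price = 0.9813


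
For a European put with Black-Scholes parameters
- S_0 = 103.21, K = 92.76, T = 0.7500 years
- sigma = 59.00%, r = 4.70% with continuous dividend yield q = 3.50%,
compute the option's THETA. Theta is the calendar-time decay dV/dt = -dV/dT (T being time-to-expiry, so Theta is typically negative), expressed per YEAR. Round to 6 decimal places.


d1 = 0.4820145431; d2 = -0.0289404451
phi(d1) = 0.3551881808; exp(-qT) = 0.9740915363; exp(-rT) = 0.9653640451
Theta = -S*exp(-qT)*phi(d1)*sigma/(2*sqrt(T)) + r*K*exp(-rT)*N(-d2) - q*S*exp(-qT)*N(-d1)
N(-d1) = 0.3148978076; N(-d2) = 0.5115439557; sqrt(T) = 0.8660254038
Term 1 = -103.2100 * 0.9740915363 * 0.3551881808 * 0.5900 / (2 * 0.8660254038) = -12.1638607005
Term 2 = 0.0470 * 92.7600 * 0.9653640451 * 0.5115439557 = 2.1529437092
Term 3 = -0.0350 * 103.2100 * 0.9740915363 * 0.3148978076 = -1.1080496713
Theta = -12.1638607005 + (2.1529437092) + (-1.1080496713) = -11.118967

Answer: Theta = -11.118967


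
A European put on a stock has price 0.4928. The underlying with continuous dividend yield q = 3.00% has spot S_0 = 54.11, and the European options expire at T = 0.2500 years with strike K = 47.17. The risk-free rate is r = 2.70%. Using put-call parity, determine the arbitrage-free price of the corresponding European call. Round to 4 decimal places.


Answer: Call price = 7.3458

Derivation:
Put-call parity: C - P = S_0 * exp(-qT) - K * exp(-rT).
S_0 * exp(-qT) = 54.1100 * 0.99252805 = 53.70569305
K * exp(-rT) = 47.1700 * 0.99327273 = 46.85267468
C = P + S*exp(-qT) - K*exp(-rT)
C = 0.4928 + 53.70569305 - 46.85267468 = 7.3458


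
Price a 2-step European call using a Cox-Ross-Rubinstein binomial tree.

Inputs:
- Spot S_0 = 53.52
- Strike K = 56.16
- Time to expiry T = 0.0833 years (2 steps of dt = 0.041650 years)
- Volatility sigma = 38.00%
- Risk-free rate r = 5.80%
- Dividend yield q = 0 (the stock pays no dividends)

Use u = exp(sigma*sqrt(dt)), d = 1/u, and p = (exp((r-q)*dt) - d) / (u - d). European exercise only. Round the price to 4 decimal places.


Answer: Price = V(0,0) = 1.5534

Derivation:
dt = T/N = 0.041650
u = exp(sigma*sqrt(dt)) = 1.080638; d = 1/u = 0.925379
p = (exp((r-q)*dt) - d) / (u - d) = 0.496200
Discount per step: exp(-r*dt) = 0.997587
Stock lattice S(k, i) with i counting down-moves:
  k=0: S(0,0) = 53.5200
  k=1: S(1,0) = 57.8357; S(1,1) = 49.5263
  k=2: S(2,0) = 62.4995; S(2,1) = 53.5200; S(2,2) = 45.8306
Terminal payoffs V(N, i) = max(S_T - K, 0):
  V(2,0) = 6.339511; V(2,1) = 0.000000; V(2,2) = 0.000000
Backward induction: V(k, i) = exp(-r*dt) * [p * V(k+1, i) + (1-p) * V(k+1, i+1)].
  V(1,0) = exp(-r*dt) * [p*6.339511 + (1-p)*0.000000] = 3.138074
  V(1,1) = exp(-r*dt) * [p*0.000000 + (1-p)*0.000000] = 0.000000
  V(0,0) = exp(-r*dt) * [p*3.138074 + (1-p)*0.000000] = 1.553355


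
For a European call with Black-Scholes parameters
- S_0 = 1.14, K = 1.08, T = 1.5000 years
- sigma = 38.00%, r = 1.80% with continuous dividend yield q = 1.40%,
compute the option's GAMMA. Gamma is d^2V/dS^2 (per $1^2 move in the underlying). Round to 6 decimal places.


Answer: Gamma = 0.689663

Derivation:
d1 = 0.3617664750; d2 = -0.1036365761
phi(d1) = 0.3736723166; exp(-qT) = 0.9792189646; exp(-rT) = 0.9733612415
Gamma = exp(-qT) * phi(d1) / (S * sigma * sqrt(T)) = 0.9792189646 * 0.3736723166 / (1.1400 * 0.3800 * 1.2247448714) = 0.689663


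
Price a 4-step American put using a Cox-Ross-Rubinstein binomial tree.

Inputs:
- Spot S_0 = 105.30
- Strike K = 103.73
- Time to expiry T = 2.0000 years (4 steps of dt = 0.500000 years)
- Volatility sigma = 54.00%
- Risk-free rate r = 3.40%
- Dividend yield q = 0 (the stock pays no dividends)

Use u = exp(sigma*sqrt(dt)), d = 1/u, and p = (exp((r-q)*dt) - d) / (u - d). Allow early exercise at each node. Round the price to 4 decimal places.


dt = T/N = 0.500000
u = exp(sigma*sqrt(dt)) = 1.464974; d = 1/u = 0.682606
p = (exp((r-q)*dt) - d) / (u - d) = 0.427598
Discount per step: exp(-r*dt) = 0.983144
Stock lattice S(k, i) with i counting down-moves:
  k=0: S(0,0) = 105.3000
  k=1: S(1,0) = 154.2618; S(1,1) = 71.8784
  k=2: S(2,0) = 225.9895; S(2,1) = 105.3000; S(2,2) = 49.0646
  k=3: S(3,0) = 331.0689; S(3,1) = 154.2618; S(3,2) = 71.8784; S(3,3) = 33.4918
  k=4: S(4,0) = 485.0074; S(4,1) = 225.9895; S(4,2) = 105.3000; S(4,3) = 49.0646; S(4,4) = 22.8617
Terminal payoffs V(N, i) = max(K - S_T, 0):
  V(4,0) = 0.000000; V(4,1) = 0.000000; V(4,2) = 0.000000; V(4,3) = 54.665385; V(4,4) = 80.868306
Backward induction: V(k, i) = exp(-r*dt) * [p * V(k+1, i) + (1-p) * V(k+1, i+1)]; then take max(V_cont, immediate exercise) for American.
  V(3,0) = exp(-r*dt) * [p*0.000000 + (1-p)*0.000000] = 0.000000; exercise = 0.000000; V(3,0) = max -> 0.000000
  V(3,1) = exp(-r*dt) * [p*0.000000 + (1-p)*0.000000] = 0.000000; exercise = 0.000000; V(3,1) = max -> 0.000000
  V(3,2) = exp(-r*dt) * [p*0.000000 + (1-p)*54.665385] = 30.763111; exercise = 31.851603; V(3,2) = max -> 31.851603
  V(3,3) = exp(-r*dt) * [p*54.665385 + (1-p)*80.868306] = 68.489701; exercise = 70.238207; V(3,3) = max -> 70.238207
  V(2,0) = exp(-r*dt) * [p*0.000000 + (1-p)*0.000000] = 0.000000; exercise = 0.000000; V(2,0) = max -> 0.000000
  V(2,1) = exp(-r*dt) * [p*0.000000 + (1-p)*31.851603] = 17.924586; exercise = 0.000000; V(2,1) = max -> 17.924586
  V(2,2) = exp(-r*dt) * [p*31.851603 + (1-p)*70.238207] = 52.916880; exercise = 54.665385; V(2,2) = max -> 54.665385
  V(1,0) = exp(-r*dt) * [p*0.000000 + (1-p)*17.924586] = 10.087115; exercise = 0.000000; V(1,0) = max -> 10.087115
  V(1,1) = exp(-r*dt) * [p*17.924586 + (1-p)*54.665385] = 38.298440; exercise = 31.851603; V(1,1) = max -> 38.298440
  V(0,0) = exp(-r*dt) * [p*10.087115 + (1-p)*38.298440] = 25.793092; exercise = 0.000000; V(0,0) = max -> 25.793092

Answer: Price = V(0,0) = 25.7931


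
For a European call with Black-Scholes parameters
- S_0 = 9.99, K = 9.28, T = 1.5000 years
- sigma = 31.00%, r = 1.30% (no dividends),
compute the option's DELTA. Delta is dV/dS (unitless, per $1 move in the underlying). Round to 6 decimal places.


Answer: Delta = 0.668354

Derivation:
d1 = 0.4353719009; d2 = 0.0557009908
phi(d1) = 0.3628691858; exp(-qT) = 1.0000000000; exp(-rT) = 0.9806888952
N(d1) = 0.6683537486
Delta = exp(-qT) * N(d1) = 1.0000000000 * 0.6683537486 = 0.668354


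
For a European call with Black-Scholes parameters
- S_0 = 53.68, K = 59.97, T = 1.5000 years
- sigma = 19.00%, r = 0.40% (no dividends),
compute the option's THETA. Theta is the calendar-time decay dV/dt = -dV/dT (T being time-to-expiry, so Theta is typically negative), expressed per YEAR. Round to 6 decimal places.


Answer: Theta = -1.639050

Derivation:
d1 = -0.3340285128; d2 = -0.5667300384
phi(d1) = 0.3772956970; exp(-qT) = 1.0000000000; exp(-rT) = 0.9940179641
Theta = -S*exp(-qT)*phi(d1)*sigma/(2*sqrt(T)) - r*K*exp(-rT)*N(d2) + q*S*exp(-qT)*N(d1)
N(d1) = 0.3691790215; N(d2) = 0.2854488046; sqrt(T) = 1.2247448714
Term 1 = -53.6800 * 1.0000000000 * 0.3772956970 * 0.1900 / (2 * 1.2247448714) = -1.5709860734
Term 2 = -0.0040 * 59.9700 * 0.9940179641 * 0.2854488046 = -0.0680638486
Term 3 = 0 (no dividend yield, q = 0)
Theta = -1.5709860734 + (-0.0680638486) + (0.0000000000) = -1.639050


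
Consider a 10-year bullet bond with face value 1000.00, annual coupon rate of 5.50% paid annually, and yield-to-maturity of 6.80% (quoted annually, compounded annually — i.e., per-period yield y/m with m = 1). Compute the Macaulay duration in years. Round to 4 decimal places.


Coupon per period c = face * coupon_rate / m = 55.000000
Periods per year m = 1; per-period yield y/m = 0.068000
Number of cashflows N = 10
Cashflows (t years, CF_t, discount factor 1/(1+y/m)^(m*t), PV):
  t = 1.0000: CF_t = 55.000000, DF = 0.936330, PV = 51.498127
  t = 2.0000: CF_t = 55.000000, DF = 0.876713, PV = 48.219220
  t = 3.0000: CF_t = 55.000000, DF = 0.820892, PV = 45.149083
  t = 4.0000: CF_t = 55.000000, DF = 0.768626, PV = 42.274422
  t = 5.0000: CF_t = 55.000000, DF = 0.719687, PV = 39.582792
  t = 6.0000: CF_t = 55.000000, DF = 0.673864, PV = 37.062539
  t = 7.0000: CF_t = 55.000000, DF = 0.630959, PV = 34.702752
  t = 8.0000: CF_t = 55.000000, DF = 0.590786, PV = 32.493214
  t = 9.0000: CF_t = 55.000000, DF = 0.553170, PV = 30.424357
  t = 10.0000: CF_t = 1055.000000, DF = 0.517950, PV = 546.436792
Price P = sum_t PV_t = 907.843299
Macaulay numerator sum_t t * PV_t:
  t * PV_t at t = 1.0000: 51.498127
  t * PV_t at t = 2.0000: 96.438441
  t * PV_t at t = 3.0000: 135.447248
  t * PV_t at t = 4.0000: 169.097688
  t * PV_t at t = 5.0000: 197.913961
  t * PV_t at t = 6.0000: 222.375237
  t * PV_t at t = 7.0000: 242.919266
  t * PV_t at t = 8.0000: 259.945710
  t * PV_t at t = 9.0000: 273.819217
  t * PV_t at t = 10.0000: 5464.367916
Macaulay duration D = (sum_t t * PV_t) / P = 7113.822812 / 907.843299 = 7.835959

Answer: Macaulay duration = 7.8360 years


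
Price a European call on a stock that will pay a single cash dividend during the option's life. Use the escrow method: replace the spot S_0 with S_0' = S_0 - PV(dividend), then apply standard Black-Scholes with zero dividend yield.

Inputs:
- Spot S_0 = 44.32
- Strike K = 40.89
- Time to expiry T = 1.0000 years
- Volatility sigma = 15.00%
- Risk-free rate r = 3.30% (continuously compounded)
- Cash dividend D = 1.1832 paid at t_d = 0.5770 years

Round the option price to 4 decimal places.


PV(D) = D * exp(-r * t_d) = 1.1832 * 0.98113913 = 1.16088382
S_0' = S_0 - PV(D) = 44.3200 - 1.16088382 = 43.15911618
d1 = (ln(S_0'/K) + (r + sigma^2/2)*T) / (sigma*sqrt(T)) = 0.65505419
d2 = d1 - sigma*sqrt(T) = 0.50505419
exp(-rT) = 0.96753856
N(d1) = 0.74378357; N(d2) = 0.69323961
C = S_0' * N(d1) - K * exp(-rT) * N(d2) = 43.15911618 * 0.74378357 - 40.8900 * 0.96753856 * 0.69323961 = 4.6746

Answer: Price = 4.6746


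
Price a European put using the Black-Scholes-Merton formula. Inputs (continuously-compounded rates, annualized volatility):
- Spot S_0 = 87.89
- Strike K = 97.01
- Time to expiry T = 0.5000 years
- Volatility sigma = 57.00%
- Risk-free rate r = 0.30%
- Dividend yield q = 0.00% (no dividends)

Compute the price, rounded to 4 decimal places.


Answer: Price = 19.6621

Derivation:
d1 = (ln(S/K) + (r - q + 0.5*sigma^2) * T) / (sigma * sqrt(T)) = -0.03970475
d2 = d1 - sigma * sqrt(T) = -0.44275561
exp(-rT) = 0.99850112; exp(-qT) = 1.00000000
P = K * exp(-rT) * N(-d2) - S_0 * exp(-qT) * N(-d1)
N(-d1) = 0.51583574; N(-d2) = 0.67102874
P = 97.0100 * 0.99850112 * 0.67102874 - 87.8900 * 1.00000000 * 0.51583574 = 19.6621


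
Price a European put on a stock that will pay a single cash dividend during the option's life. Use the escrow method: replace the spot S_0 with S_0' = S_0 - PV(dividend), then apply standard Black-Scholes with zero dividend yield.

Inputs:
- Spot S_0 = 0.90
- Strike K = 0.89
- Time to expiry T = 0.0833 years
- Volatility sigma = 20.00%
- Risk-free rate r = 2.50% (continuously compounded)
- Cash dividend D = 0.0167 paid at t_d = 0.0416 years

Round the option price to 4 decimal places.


Answer: Price = 0.0229

Derivation:
PV(D) = D * exp(-r * t_d) = 0.0167 * 0.99896054 = 0.01668264
S_0' = S_0 - PV(D) = 0.9000 - 0.01668264 = 0.88331736
d1 = (ln(S_0'/K) + (r + sigma^2/2)*T) / (sigma*sqrt(T)) = -0.06563043
d2 = d1 - sigma*sqrt(T) = -0.12335391
exp(-rT) = 0.99791967
N(-d1) = 0.52616397; N(-d2) = 0.54908657
P = K * exp(-rT) * N(-d2) - S_0' * N(-d1) = 0.8900 * 0.99791967 * 0.54908657 - 0.88331736 * 0.52616397 = 0.0229


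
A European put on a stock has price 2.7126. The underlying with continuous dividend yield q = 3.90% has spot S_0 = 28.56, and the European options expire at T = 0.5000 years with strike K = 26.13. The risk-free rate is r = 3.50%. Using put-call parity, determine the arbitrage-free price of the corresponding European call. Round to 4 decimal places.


Answer: Call price = 5.0444

Derivation:
Put-call parity: C - P = S_0 * exp(-qT) - K * exp(-rT).
S_0 * exp(-qT) = 28.5600 * 0.98068890 = 28.00847485
K * exp(-rT) = 26.1300 * 0.98265224 = 25.67670292
C = P + S*exp(-qT) - K*exp(-rT)
C = 2.7126 + 28.00847485 - 25.67670292 = 5.0444


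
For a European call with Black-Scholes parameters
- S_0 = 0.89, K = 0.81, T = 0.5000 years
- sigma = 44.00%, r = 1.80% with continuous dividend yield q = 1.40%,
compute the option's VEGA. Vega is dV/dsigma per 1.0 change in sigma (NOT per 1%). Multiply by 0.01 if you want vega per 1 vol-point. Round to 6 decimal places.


Answer: Vega = 0.223794

Derivation:
d1 = 0.4647209102; d2 = 0.1535939265
phi(d1) = 0.3581077732; exp(-qT) = 0.9930244429; exp(-rT) = 0.9910403788
Vega = S * exp(-qT) * phi(d1) * sqrt(T) = 0.8900 * 0.9930244429 * 0.3581077732 * 0.7071067812 = 0.223794
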